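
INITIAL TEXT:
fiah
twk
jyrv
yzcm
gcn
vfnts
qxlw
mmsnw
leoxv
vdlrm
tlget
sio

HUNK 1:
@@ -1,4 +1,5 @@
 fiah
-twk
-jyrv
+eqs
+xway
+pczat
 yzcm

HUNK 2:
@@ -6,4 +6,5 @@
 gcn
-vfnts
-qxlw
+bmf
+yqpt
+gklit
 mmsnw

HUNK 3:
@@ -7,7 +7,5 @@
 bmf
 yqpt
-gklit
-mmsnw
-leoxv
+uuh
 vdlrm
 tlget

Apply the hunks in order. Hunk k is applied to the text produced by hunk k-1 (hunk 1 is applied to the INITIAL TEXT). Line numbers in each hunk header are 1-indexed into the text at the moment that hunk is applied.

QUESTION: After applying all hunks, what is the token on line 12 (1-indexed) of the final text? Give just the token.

Hunk 1: at line 1 remove [twk,jyrv] add [eqs,xway,pczat] -> 13 lines: fiah eqs xway pczat yzcm gcn vfnts qxlw mmsnw leoxv vdlrm tlget sio
Hunk 2: at line 6 remove [vfnts,qxlw] add [bmf,yqpt,gklit] -> 14 lines: fiah eqs xway pczat yzcm gcn bmf yqpt gklit mmsnw leoxv vdlrm tlget sio
Hunk 3: at line 7 remove [gklit,mmsnw,leoxv] add [uuh] -> 12 lines: fiah eqs xway pczat yzcm gcn bmf yqpt uuh vdlrm tlget sio
Final line 12: sio

Answer: sio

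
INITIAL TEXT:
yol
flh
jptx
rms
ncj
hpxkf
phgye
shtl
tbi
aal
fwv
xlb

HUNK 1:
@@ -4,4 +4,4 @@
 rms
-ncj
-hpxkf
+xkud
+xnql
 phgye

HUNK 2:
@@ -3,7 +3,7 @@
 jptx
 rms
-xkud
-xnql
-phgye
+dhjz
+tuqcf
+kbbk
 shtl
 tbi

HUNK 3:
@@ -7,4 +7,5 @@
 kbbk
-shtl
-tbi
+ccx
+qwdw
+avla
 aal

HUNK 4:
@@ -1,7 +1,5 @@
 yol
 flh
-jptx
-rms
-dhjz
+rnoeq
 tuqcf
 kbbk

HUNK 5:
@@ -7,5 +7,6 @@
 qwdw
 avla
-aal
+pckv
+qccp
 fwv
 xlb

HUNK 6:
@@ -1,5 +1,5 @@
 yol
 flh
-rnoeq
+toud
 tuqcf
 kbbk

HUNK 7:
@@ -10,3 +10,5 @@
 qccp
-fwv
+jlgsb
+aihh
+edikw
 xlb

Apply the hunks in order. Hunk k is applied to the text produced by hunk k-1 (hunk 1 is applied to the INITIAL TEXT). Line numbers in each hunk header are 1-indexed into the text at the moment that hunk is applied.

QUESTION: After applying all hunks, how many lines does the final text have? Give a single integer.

Hunk 1: at line 4 remove [ncj,hpxkf] add [xkud,xnql] -> 12 lines: yol flh jptx rms xkud xnql phgye shtl tbi aal fwv xlb
Hunk 2: at line 3 remove [xkud,xnql,phgye] add [dhjz,tuqcf,kbbk] -> 12 lines: yol flh jptx rms dhjz tuqcf kbbk shtl tbi aal fwv xlb
Hunk 3: at line 7 remove [shtl,tbi] add [ccx,qwdw,avla] -> 13 lines: yol flh jptx rms dhjz tuqcf kbbk ccx qwdw avla aal fwv xlb
Hunk 4: at line 1 remove [jptx,rms,dhjz] add [rnoeq] -> 11 lines: yol flh rnoeq tuqcf kbbk ccx qwdw avla aal fwv xlb
Hunk 5: at line 7 remove [aal] add [pckv,qccp] -> 12 lines: yol flh rnoeq tuqcf kbbk ccx qwdw avla pckv qccp fwv xlb
Hunk 6: at line 1 remove [rnoeq] add [toud] -> 12 lines: yol flh toud tuqcf kbbk ccx qwdw avla pckv qccp fwv xlb
Hunk 7: at line 10 remove [fwv] add [jlgsb,aihh,edikw] -> 14 lines: yol flh toud tuqcf kbbk ccx qwdw avla pckv qccp jlgsb aihh edikw xlb
Final line count: 14

Answer: 14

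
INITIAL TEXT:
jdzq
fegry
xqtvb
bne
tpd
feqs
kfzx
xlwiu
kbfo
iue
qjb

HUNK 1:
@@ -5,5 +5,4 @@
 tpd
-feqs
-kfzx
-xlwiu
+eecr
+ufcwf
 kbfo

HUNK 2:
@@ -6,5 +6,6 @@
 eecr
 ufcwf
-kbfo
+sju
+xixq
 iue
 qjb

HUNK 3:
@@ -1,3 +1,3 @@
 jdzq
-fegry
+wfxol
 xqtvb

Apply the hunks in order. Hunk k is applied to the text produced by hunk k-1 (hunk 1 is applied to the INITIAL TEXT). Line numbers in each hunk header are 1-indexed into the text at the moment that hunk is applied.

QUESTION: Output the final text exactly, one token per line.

Hunk 1: at line 5 remove [feqs,kfzx,xlwiu] add [eecr,ufcwf] -> 10 lines: jdzq fegry xqtvb bne tpd eecr ufcwf kbfo iue qjb
Hunk 2: at line 6 remove [kbfo] add [sju,xixq] -> 11 lines: jdzq fegry xqtvb bne tpd eecr ufcwf sju xixq iue qjb
Hunk 3: at line 1 remove [fegry] add [wfxol] -> 11 lines: jdzq wfxol xqtvb bne tpd eecr ufcwf sju xixq iue qjb

Answer: jdzq
wfxol
xqtvb
bne
tpd
eecr
ufcwf
sju
xixq
iue
qjb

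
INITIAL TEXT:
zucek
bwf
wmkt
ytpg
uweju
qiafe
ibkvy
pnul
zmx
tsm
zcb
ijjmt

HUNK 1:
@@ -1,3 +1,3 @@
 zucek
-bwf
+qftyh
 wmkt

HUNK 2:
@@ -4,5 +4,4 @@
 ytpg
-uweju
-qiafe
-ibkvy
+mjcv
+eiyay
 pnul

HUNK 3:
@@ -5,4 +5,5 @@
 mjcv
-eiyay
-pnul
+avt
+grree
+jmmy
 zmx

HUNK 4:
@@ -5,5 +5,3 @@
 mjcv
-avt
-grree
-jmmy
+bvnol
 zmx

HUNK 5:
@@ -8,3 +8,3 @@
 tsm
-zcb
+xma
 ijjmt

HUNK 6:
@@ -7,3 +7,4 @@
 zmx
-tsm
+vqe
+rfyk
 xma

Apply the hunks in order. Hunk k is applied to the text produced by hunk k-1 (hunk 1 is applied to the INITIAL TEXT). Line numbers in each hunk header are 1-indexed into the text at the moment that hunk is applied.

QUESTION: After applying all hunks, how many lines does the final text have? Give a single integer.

Answer: 11

Derivation:
Hunk 1: at line 1 remove [bwf] add [qftyh] -> 12 lines: zucek qftyh wmkt ytpg uweju qiafe ibkvy pnul zmx tsm zcb ijjmt
Hunk 2: at line 4 remove [uweju,qiafe,ibkvy] add [mjcv,eiyay] -> 11 lines: zucek qftyh wmkt ytpg mjcv eiyay pnul zmx tsm zcb ijjmt
Hunk 3: at line 5 remove [eiyay,pnul] add [avt,grree,jmmy] -> 12 lines: zucek qftyh wmkt ytpg mjcv avt grree jmmy zmx tsm zcb ijjmt
Hunk 4: at line 5 remove [avt,grree,jmmy] add [bvnol] -> 10 lines: zucek qftyh wmkt ytpg mjcv bvnol zmx tsm zcb ijjmt
Hunk 5: at line 8 remove [zcb] add [xma] -> 10 lines: zucek qftyh wmkt ytpg mjcv bvnol zmx tsm xma ijjmt
Hunk 6: at line 7 remove [tsm] add [vqe,rfyk] -> 11 lines: zucek qftyh wmkt ytpg mjcv bvnol zmx vqe rfyk xma ijjmt
Final line count: 11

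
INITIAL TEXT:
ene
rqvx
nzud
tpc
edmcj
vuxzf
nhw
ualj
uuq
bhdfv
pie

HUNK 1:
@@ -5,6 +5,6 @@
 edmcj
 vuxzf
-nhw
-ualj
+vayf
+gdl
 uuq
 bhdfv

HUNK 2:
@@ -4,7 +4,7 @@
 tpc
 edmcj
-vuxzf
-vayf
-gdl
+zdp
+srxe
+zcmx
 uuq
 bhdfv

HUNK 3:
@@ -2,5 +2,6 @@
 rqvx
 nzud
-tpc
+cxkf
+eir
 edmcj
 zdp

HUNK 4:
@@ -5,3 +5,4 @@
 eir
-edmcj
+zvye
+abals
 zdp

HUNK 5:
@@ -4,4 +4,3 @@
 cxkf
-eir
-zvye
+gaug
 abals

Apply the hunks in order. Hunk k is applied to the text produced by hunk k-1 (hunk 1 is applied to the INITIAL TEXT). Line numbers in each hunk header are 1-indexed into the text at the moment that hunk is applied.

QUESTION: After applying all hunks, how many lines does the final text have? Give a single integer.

Answer: 12

Derivation:
Hunk 1: at line 5 remove [nhw,ualj] add [vayf,gdl] -> 11 lines: ene rqvx nzud tpc edmcj vuxzf vayf gdl uuq bhdfv pie
Hunk 2: at line 4 remove [vuxzf,vayf,gdl] add [zdp,srxe,zcmx] -> 11 lines: ene rqvx nzud tpc edmcj zdp srxe zcmx uuq bhdfv pie
Hunk 3: at line 2 remove [tpc] add [cxkf,eir] -> 12 lines: ene rqvx nzud cxkf eir edmcj zdp srxe zcmx uuq bhdfv pie
Hunk 4: at line 5 remove [edmcj] add [zvye,abals] -> 13 lines: ene rqvx nzud cxkf eir zvye abals zdp srxe zcmx uuq bhdfv pie
Hunk 5: at line 4 remove [eir,zvye] add [gaug] -> 12 lines: ene rqvx nzud cxkf gaug abals zdp srxe zcmx uuq bhdfv pie
Final line count: 12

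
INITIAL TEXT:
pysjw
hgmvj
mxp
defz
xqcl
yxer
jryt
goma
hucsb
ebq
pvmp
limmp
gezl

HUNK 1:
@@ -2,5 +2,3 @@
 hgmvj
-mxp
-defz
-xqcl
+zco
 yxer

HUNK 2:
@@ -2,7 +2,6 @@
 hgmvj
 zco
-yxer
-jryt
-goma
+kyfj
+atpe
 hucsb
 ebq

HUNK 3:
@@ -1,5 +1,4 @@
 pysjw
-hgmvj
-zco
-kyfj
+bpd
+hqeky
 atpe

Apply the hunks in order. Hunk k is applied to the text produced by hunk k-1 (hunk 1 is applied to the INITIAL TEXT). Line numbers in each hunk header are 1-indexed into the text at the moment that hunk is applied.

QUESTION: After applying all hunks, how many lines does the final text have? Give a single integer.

Hunk 1: at line 2 remove [mxp,defz,xqcl] add [zco] -> 11 lines: pysjw hgmvj zco yxer jryt goma hucsb ebq pvmp limmp gezl
Hunk 2: at line 2 remove [yxer,jryt,goma] add [kyfj,atpe] -> 10 lines: pysjw hgmvj zco kyfj atpe hucsb ebq pvmp limmp gezl
Hunk 3: at line 1 remove [hgmvj,zco,kyfj] add [bpd,hqeky] -> 9 lines: pysjw bpd hqeky atpe hucsb ebq pvmp limmp gezl
Final line count: 9

Answer: 9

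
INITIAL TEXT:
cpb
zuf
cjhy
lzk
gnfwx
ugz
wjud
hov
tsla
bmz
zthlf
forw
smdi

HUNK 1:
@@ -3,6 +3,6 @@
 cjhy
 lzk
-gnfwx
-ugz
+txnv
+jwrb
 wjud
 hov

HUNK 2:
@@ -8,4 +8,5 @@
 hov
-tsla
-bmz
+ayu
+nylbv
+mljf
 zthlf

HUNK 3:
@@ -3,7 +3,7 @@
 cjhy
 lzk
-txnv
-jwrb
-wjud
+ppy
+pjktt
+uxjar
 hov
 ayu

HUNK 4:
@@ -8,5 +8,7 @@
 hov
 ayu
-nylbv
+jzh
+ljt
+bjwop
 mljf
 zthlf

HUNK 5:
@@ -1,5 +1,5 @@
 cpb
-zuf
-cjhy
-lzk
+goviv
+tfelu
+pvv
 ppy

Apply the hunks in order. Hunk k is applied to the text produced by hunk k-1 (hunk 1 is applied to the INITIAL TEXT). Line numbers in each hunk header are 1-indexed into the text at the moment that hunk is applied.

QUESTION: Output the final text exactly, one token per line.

Answer: cpb
goviv
tfelu
pvv
ppy
pjktt
uxjar
hov
ayu
jzh
ljt
bjwop
mljf
zthlf
forw
smdi

Derivation:
Hunk 1: at line 3 remove [gnfwx,ugz] add [txnv,jwrb] -> 13 lines: cpb zuf cjhy lzk txnv jwrb wjud hov tsla bmz zthlf forw smdi
Hunk 2: at line 8 remove [tsla,bmz] add [ayu,nylbv,mljf] -> 14 lines: cpb zuf cjhy lzk txnv jwrb wjud hov ayu nylbv mljf zthlf forw smdi
Hunk 3: at line 3 remove [txnv,jwrb,wjud] add [ppy,pjktt,uxjar] -> 14 lines: cpb zuf cjhy lzk ppy pjktt uxjar hov ayu nylbv mljf zthlf forw smdi
Hunk 4: at line 8 remove [nylbv] add [jzh,ljt,bjwop] -> 16 lines: cpb zuf cjhy lzk ppy pjktt uxjar hov ayu jzh ljt bjwop mljf zthlf forw smdi
Hunk 5: at line 1 remove [zuf,cjhy,lzk] add [goviv,tfelu,pvv] -> 16 lines: cpb goviv tfelu pvv ppy pjktt uxjar hov ayu jzh ljt bjwop mljf zthlf forw smdi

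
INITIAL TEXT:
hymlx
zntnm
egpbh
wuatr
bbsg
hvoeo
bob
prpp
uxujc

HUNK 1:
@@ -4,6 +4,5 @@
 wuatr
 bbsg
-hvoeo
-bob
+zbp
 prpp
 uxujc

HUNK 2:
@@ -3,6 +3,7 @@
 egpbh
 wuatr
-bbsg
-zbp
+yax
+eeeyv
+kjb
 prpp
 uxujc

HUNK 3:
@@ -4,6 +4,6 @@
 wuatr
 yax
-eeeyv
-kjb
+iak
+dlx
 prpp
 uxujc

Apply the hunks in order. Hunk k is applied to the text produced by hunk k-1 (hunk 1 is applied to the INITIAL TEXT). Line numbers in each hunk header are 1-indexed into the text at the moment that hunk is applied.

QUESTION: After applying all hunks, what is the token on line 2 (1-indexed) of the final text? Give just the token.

Hunk 1: at line 4 remove [hvoeo,bob] add [zbp] -> 8 lines: hymlx zntnm egpbh wuatr bbsg zbp prpp uxujc
Hunk 2: at line 3 remove [bbsg,zbp] add [yax,eeeyv,kjb] -> 9 lines: hymlx zntnm egpbh wuatr yax eeeyv kjb prpp uxujc
Hunk 3: at line 4 remove [eeeyv,kjb] add [iak,dlx] -> 9 lines: hymlx zntnm egpbh wuatr yax iak dlx prpp uxujc
Final line 2: zntnm

Answer: zntnm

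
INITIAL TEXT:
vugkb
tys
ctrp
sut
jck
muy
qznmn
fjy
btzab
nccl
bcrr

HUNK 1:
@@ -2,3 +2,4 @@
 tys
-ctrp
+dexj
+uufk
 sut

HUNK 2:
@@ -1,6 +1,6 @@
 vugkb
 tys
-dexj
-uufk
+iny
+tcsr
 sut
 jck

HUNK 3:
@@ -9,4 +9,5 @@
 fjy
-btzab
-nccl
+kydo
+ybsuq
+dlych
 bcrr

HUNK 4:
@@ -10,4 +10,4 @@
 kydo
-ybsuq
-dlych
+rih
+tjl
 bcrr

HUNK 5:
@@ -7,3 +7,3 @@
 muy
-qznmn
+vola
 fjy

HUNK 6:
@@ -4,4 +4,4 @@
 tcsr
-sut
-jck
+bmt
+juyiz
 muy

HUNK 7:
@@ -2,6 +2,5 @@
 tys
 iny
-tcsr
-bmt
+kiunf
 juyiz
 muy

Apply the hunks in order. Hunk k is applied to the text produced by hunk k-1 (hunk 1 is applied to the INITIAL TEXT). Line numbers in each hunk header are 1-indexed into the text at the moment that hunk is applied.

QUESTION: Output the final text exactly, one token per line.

Answer: vugkb
tys
iny
kiunf
juyiz
muy
vola
fjy
kydo
rih
tjl
bcrr

Derivation:
Hunk 1: at line 2 remove [ctrp] add [dexj,uufk] -> 12 lines: vugkb tys dexj uufk sut jck muy qznmn fjy btzab nccl bcrr
Hunk 2: at line 1 remove [dexj,uufk] add [iny,tcsr] -> 12 lines: vugkb tys iny tcsr sut jck muy qznmn fjy btzab nccl bcrr
Hunk 3: at line 9 remove [btzab,nccl] add [kydo,ybsuq,dlych] -> 13 lines: vugkb tys iny tcsr sut jck muy qznmn fjy kydo ybsuq dlych bcrr
Hunk 4: at line 10 remove [ybsuq,dlych] add [rih,tjl] -> 13 lines: vugkb tys iny tcsr sut jck muy qznmn fjy kydo rih tjl bcrr
Hunk 5: at line 7 remove [qznmn] add [vola] -> 13 lines: vugkb tys iny tcsr sut jck muy vola fjy kydo rih tjl bcrr
Hunk 6: at line 4 remove [sut,jck] add [bmt,juyiz] -> 13 lines: vugkb tys iny tcsr bmt juyiz muy vola fjy kydo rih tjl bcrr
Hunk 7: at line 2 remove [tcsr,bmt] add [kiunf] -> 12 lines: vugkb tys iny kiunf juyiz muy vola fjy kydo rih tjl bcrr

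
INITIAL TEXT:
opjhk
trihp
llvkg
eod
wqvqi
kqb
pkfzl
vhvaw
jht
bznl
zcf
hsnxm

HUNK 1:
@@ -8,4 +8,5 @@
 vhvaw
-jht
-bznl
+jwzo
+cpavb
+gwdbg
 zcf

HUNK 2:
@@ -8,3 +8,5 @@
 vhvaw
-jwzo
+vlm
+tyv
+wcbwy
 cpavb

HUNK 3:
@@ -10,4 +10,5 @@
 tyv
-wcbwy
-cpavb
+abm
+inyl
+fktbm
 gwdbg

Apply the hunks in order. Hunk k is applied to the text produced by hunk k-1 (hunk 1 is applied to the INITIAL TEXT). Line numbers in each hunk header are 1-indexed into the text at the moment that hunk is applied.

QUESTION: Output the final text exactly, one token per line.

Answer: opjhk
trihp
llvkg
eod
wqvqi
kqb
pkfzl
vhvaw
vlm
tyv
abm
inyl
fktbm
gwdbg
zcf
hsnxm

Derivation:
Hunk 1: at line 8 remove [jht,bznl] add [jwzo,cpavb,gwdbg] -> 13 lines: opjhk trihp llvkg eod wqvqi kqb pkfzl vhvaw jwzo cpavb gwdbg zcf hsnxm
Hunk 2: at line 8 remove [jwzo] add [vlm,tyv,wcbwy] -> 15 lines: opjhk trihp llvkg eod wqvqi kqb pkfzl vhvaw vlm tyv wcbwy cpavb gwdbg zcf hsnxm
Hunk 3: at line 10 remove [wcbwy,cpavb] add [abm,inyl,fktbm] -> 16 lines: opjhk trihp llvkg eod wqvqi kqb pkfzl vhvaw vlm tyv abm inyl fktbm gwdbg zcf hsnxm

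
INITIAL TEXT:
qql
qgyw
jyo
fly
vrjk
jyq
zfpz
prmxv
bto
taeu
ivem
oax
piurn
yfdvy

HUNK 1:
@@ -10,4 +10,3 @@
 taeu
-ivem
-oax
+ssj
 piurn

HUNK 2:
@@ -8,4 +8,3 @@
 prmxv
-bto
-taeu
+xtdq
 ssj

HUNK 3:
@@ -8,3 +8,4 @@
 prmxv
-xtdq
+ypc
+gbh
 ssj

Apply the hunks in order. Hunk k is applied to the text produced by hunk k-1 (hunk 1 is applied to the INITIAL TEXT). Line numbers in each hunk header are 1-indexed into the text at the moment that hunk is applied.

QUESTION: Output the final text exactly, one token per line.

Hunk 1: at line 10 remove [ivem,oax] add [ssj] -> 13 lines: qql qgyw jyo fly vrjk jyq zfpz prmxv bto taeu ssj piurn yfdvy
Hunk 2: at line 8 remove [bto,taeu] add [xtdq] -> 12 lines: qql qgyw jyo fly vrjk jyq zfpz prmxv xtdq ssj piurn yfdvy
Hunk 3: at line 8 remove [xtdq] add [ypc,gbh] -> 13 lines: qql qgyw jyo fly vrjk jyq zfpz prmxv ypc gbh ssj piurn yfdvy

Answer: qql
qgyw
jyo
fly
vrjk
jyq
zfpz
prmxv
ypc
gbh
ssj
piurn
yfdvy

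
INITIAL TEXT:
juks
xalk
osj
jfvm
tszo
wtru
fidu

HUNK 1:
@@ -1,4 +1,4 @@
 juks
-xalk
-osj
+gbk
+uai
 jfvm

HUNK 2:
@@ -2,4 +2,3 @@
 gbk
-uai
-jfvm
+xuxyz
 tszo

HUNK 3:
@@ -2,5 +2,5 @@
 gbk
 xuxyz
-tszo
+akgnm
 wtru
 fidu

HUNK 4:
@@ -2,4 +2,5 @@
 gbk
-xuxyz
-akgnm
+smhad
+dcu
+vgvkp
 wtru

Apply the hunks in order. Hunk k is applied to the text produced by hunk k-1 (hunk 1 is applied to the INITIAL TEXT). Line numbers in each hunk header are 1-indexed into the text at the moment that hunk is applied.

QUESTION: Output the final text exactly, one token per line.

Hunk 1: at line 1 remove [xalk,osj] add [gbk,uai] -> 7 lines: juks gbk uai jfvm tszo wtru fidu
Hunk 2: at line 2 remove [uai,jfvm] add [xuxyz] -> 6 lines: juks gbk xuxyz tszo wtru fidu
Hunk 3: at line 2 remove [tszo] add [akgnm] -> 6 lines: juks gbk xuxyz akgnm wtru fidu
Hunk 4: at line 2 remove [xuxyz,akgnm] add [smhad,dcu,vgvkp] -> 7 lines: juks gbk smhad dcu vgvkp wtru fidu

Answer: juks
gbk
smhad
dcu
vgvkp
wtru
fidu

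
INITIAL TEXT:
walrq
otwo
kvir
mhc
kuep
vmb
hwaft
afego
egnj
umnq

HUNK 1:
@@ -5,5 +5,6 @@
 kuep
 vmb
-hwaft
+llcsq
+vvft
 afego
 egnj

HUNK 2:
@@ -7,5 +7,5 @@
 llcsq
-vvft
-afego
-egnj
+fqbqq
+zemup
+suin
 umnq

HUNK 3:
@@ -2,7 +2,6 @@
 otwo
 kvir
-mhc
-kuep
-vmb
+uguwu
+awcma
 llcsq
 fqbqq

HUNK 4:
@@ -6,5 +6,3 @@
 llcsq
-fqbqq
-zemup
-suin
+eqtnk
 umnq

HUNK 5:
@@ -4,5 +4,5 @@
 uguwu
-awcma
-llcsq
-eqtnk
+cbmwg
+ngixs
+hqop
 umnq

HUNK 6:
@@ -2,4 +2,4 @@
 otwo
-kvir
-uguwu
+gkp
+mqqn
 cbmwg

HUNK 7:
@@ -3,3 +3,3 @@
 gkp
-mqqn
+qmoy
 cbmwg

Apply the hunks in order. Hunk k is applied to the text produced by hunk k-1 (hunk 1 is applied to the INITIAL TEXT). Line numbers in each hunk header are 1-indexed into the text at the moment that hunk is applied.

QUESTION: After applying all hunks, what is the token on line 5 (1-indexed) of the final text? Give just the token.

Hunk 1: at line 5 remove [hwaft] add [llcsq,vvft] -> 11 lines: walrq otwo kvir mhc kuep vmb llcsq vvft afego egnj umnq
Hunk 2: at line 7 remove [vvft,afego,egnj] add [fqbqq,zemup,suin] -> 11 lines: walrq otwo kvir mhc kuep vmb llcsq fqbqq zemup suin umnq
Hunk 3: at line 2 remove [mhc,kuep,vmb] add [uguwu,awcma] -> 10 lines: walrq otwo kvir uguwu awcma llcsq fqbqq zemup suin umnq
Hunk 4: at line 6 remove [fqbqq,zemup,suin] add [eqtnk] -> 8 lines: walrq otwo kvir uguwu awcma llcsq eqtnk umnq
Hunk 5: at line 4 remove [awcma,llcsq,eqtnk] add [cbmwg,ngixs,hqop] -> 8 lines: walrq otwo kvir uguwu cbmwg ngixs hqop umnq
Hunk 6: at line 2 remove [kvir,uguwu] add [gkp,mqqn] -> 8 lines: walrq otwo gkp mqqn cbmwg ngixs hqop umnq
Hunk 7: at line 3 remove [mqqn] add [qmoy] -> 8 lines: walrq otwo gkp qmoy cbmwg ngixs hqop umnq
Final line 5: cbmwg

Answer: cbmwg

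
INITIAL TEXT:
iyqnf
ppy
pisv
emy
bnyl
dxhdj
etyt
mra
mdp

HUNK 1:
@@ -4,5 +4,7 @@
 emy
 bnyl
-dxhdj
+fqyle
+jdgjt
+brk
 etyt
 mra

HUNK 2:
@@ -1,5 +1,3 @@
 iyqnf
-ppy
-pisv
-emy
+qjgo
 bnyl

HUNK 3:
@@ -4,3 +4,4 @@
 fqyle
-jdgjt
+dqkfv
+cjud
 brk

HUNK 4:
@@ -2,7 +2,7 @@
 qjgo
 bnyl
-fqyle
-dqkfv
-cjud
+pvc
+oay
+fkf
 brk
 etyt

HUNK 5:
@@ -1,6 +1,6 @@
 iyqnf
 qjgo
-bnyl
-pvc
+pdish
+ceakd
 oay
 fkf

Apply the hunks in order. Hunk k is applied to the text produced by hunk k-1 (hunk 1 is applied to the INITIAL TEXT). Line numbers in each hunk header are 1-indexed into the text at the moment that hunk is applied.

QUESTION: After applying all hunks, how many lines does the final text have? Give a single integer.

Answer: 10

Derivation:
Hunk 1: at line 4 remove [dxhdj] add [fqyle,jdgjt,brk] -> 11 lines: iyqnf ppy pisv emy bnyl fqyle jdgjt brk etyt mra mdp
Hunk 2: at line 1 remove [ppy,pisv,emy] add [qjgo] -> 9 lines: iyqnf qjgo bnyl fqyle jdgjt brk etyt mra mdp
Hunk 3: at line 4 remove [jdgjt] add [dqkfv,cjud] -> 10 lines: iyqnf qjgo bnyl fqyle dqkfv cjud brk etyt mra mdp
Hunk 4: at line 2 remove [fqyle,dqkfv,cjud] add [pvc,oay,fkf] -> 10 lines: iyqnf qjgo bnyl pvc oay fkf brk etyt mra mdp
Hunk 5: at line 1 remove [bnyl,pvc] add [pdish,ceakd] -> 10 lines: iyqnf qjgo pdish ceakd oay fkf brk etyt mra mdp
Final line count: 10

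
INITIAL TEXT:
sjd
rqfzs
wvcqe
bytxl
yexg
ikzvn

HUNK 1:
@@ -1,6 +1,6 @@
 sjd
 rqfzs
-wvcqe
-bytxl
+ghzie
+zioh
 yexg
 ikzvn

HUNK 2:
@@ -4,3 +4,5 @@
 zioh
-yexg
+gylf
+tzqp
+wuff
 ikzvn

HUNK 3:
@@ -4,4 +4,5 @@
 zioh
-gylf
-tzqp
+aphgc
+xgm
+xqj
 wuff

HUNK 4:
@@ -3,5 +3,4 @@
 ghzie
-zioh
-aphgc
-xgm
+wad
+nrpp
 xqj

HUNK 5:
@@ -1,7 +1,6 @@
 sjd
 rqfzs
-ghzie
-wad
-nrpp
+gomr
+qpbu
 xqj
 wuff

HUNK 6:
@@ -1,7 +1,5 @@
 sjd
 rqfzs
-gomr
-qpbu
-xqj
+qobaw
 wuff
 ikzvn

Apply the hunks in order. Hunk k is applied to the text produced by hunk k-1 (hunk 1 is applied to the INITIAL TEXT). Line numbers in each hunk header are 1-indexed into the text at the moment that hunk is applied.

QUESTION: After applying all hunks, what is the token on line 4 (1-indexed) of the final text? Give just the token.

Hunk 1: at line 1 remove [wvcqe,bytxl] add [ghzie,zioh] -> 6 lines: sjd rqfzs ghzie zioh yexg ikzvn
Hunk 2: at line 4 remove [yexg] add [gylf,tzqp,wuff] -> 8 lines: sjd rqfzs ghzie zioh gylf tzqp wuff ikzvn
Hunk 3: at line 4 remove [gylf,tzqp] add [aphgc,xgm,xqj] -> 9 lines: sjd rqfzs ghzie zioh aphgc xgm xqj wuff ikzvn
Hunk 4: at line 3 remove [zioh,aphgc,xgm] add [wad,nrpp] -> 8 lines: sjd rqfzs ghzie wad nrpp xqj wuff ikzvn
Hunk 5: at line 1 remove [ghzie,wad,nrpp] add [gomr,qpbu] -> 7 lines: sjd rqfzs gomr qpbu xqj wuff ikzvn
Hunk 6: at line 1 remove [gomr,qpbu,xqj] add [qobaw] -> 5 lines: sjd rqfzs qobaw wuff ikzvn
Final line 4: wuff

Answer: wuff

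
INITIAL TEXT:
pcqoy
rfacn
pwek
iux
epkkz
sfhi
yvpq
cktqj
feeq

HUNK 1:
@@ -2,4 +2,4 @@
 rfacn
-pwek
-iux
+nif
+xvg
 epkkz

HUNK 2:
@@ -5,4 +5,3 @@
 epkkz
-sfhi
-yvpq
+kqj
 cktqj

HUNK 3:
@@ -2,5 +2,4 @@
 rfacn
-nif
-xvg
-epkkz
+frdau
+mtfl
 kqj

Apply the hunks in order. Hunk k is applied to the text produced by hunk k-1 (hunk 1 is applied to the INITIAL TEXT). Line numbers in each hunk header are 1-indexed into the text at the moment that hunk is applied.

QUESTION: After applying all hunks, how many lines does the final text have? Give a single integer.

Hunk 1: at line 2 remove [pwek,iux] add [nif,xvg] -> 9 lines: pcqoy rfacn nif xvg epkkz sfhi yvpq cktqj feeq
Hunk 2: at line 5 remove [sfhi,yvpq] add [kqj] -> 8 lines: pcqoy rfacn nif xvg epkkz kqj cktqj feeq
Hunk 3: at line 2 remove [nif,xvg,epkkz] add [frdau,mtfl] -> 7 lines: pcqoy rfacn frdau mtfl kqj cktqj feeq
Final line count: 7

Answer: 7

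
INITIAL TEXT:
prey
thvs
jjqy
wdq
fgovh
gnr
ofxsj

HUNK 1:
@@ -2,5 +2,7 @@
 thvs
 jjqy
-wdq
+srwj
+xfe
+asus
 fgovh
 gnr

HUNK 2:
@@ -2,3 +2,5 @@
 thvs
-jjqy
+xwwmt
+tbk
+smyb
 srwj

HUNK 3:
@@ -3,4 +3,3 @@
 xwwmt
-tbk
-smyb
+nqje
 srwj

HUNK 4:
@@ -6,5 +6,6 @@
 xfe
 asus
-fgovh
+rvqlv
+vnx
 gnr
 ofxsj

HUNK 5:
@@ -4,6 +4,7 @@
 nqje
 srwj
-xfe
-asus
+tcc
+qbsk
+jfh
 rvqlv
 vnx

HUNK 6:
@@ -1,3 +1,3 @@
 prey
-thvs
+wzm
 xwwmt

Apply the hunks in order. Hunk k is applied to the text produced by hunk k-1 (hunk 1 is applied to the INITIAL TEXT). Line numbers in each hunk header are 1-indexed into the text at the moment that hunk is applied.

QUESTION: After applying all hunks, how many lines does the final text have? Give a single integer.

Hunk 1: at line 2 remove [wdq] add [srwj,xfe,asus] -> 9 lines: prey thvs jjqy srwj xfe asus fgovh gnr ofxsj
Hunk 2: at line 2 remove [jjqy] add [xwwmt,tbk,smyb] -> 11 lines: prey thvs xwwmt tbk smyb srwj xfe asus fgovh gnr ofxsj
Hunk 3: at line 3 remove [tbk,smyb] add [nqje] -> 10 lines: prey thvs xwwmt nqje srwj xfe asus fgovh gnr ofxsj
Hunk 4: at line 6 remove [fgovh] add [rvqlv,vnx] -> 11 lines: prey thvs xwwmt nqje srwj xfe asus rvqlv vnx gnr ofxsj
Hunk 5: at line 4 remove [xfe,asus] add [tcc,qbsk,jfh] -> 12 lines: prey thvs xwwmt nqje srwj tcc qbsk jfh rvqlv vnx gnr ofxsj
Hunk 6: at line 1 remove [thvs] add [wzm] -> 12 lines: prey wzm xwwmt nqje srwj tcc qbsk jfh rvqlv vnx gnr ofxsj
Final line count: 12

Answer: 12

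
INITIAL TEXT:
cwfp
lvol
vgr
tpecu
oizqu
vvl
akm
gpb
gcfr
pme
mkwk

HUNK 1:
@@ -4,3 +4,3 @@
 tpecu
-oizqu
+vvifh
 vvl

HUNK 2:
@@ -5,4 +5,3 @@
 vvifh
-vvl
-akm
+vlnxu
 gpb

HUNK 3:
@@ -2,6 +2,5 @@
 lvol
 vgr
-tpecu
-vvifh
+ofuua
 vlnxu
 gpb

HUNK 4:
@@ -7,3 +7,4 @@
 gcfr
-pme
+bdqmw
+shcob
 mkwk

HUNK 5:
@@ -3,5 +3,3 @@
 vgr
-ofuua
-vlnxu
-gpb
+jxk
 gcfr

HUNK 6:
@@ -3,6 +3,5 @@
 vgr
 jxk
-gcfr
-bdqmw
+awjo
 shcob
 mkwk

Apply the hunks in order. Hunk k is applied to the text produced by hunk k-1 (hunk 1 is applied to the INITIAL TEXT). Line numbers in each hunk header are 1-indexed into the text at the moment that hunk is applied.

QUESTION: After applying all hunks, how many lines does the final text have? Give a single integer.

Answer: 7

Derivation:
Hunk 1: at line 4 remove [oizqu] add [vvifh] -> 11 lines: cwfp lvol vgr tpecu vvifh vvl akm gpb gcfr pme mkwk
Hunk 2: at line 5 remove [vvl,akm] add [vlnxu] -> 10 lines: cwfp lvol vgr tpecu vvifh vlnxu gpb gcfr pme mkwk
Hunk 3: at line 2 remove [tpecu,vvifh] add [ofuua] -> 9 lines: cwfp lvol vgr ofuua vlnxu gpb gcfr pme mkwk
Hunk 4: at line 7 remove [pme] add [bdqmw,shcob] -> 10 lines: cwfp lvol vgr ofuua vlnxu gpb gcfr bdqmw shcob mkwk
Hunk 5: at line 3 remove [ofuua,vlnxu,gpb] add [jxk] -> 8 lines: cwfp lvol vgr jxk gcfr bdqmw shcob mkwk
Hunk 6: at line 3 remove [gcfr,bdqmw] add [awjo] -> 7 lines: cwfp lvol vgr jxk awjo shcob mkwk
Final line count: 7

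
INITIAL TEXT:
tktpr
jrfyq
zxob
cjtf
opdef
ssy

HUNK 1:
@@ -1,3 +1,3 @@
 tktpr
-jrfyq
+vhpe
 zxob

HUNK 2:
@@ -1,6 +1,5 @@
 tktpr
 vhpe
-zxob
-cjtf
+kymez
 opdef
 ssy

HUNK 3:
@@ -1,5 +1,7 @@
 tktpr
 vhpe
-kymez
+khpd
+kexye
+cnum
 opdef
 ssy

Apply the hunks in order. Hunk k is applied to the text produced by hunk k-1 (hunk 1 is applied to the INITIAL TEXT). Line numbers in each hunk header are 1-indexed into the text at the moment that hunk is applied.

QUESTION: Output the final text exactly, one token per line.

Hunk 1: at line 1 remove [jrfyq] add [vhpe] -> 6 lines: tktpr vhpe zxob cjtf opdef ssy
Hunk 2: at line 1 remove [zxob,cjtf] add [kymez] -> 5 lines: tktpr vhpe kymez opdef ssy
Hunk 3: at line 1 remove [kymez] add [khpd,kexye,cnum] -> 7 lines: tktpr vhpe khpd kexye cnum opdef ssy

Answer: tktpr
vhpe
khpd
kexye
cnum
opdef
ssy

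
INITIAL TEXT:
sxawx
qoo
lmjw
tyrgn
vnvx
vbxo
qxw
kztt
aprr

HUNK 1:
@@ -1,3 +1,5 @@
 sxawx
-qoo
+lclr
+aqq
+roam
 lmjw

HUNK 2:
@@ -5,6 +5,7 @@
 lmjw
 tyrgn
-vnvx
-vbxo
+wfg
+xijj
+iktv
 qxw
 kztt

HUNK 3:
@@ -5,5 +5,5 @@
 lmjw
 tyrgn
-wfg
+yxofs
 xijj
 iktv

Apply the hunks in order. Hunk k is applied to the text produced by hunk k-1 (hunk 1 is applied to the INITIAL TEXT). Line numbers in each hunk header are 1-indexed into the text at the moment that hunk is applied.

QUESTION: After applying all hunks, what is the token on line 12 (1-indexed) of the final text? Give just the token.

Hunk 1: at line 1 remove [qoo] add [lclr,aqq,roam] -> 11 lines: sxawx lclr aqq roam lmjw tyrgn vnvx vbxo qxw kztt aprr
Hunk 2: at line 5 remove [vnvx,vbxo] add [wfg,xijj,iktv] -> 12 lines: sxawx lclr aqq roam lmjw tyrgn wfg xijj iktv qxw kztt aprr
Hunk 3: at line 5 remove [wfg] add [yxofs] -> 12 lines: sxawx lclr aqq roam lmjw tyrgn yxofs xijj iktv qxw kztt aprr
Final line 12: aprr

Answer: aprr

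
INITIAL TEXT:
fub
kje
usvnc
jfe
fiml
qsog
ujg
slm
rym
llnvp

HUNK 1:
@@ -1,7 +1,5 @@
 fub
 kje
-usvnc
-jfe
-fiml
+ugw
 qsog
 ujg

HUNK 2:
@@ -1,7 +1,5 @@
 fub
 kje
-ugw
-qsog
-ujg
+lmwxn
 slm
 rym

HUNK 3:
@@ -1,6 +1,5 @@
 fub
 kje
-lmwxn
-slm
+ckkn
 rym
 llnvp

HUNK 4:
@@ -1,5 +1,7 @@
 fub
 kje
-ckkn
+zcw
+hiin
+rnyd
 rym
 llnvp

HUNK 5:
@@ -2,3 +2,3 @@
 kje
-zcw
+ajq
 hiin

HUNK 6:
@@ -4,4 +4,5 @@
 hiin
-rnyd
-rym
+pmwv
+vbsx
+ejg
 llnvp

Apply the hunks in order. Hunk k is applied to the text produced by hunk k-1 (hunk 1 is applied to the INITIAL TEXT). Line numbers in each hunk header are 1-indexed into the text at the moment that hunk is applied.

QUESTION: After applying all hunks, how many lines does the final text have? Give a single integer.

Answer: 8

Derivation:
Hunk 1: at line 1 remove [usvnc,jfe,fiml] add [ugw] -> 8 lines: fub kje ugw qsog ujg slm rym llnvp
Hunk 2: at line 1 remove [ugw,qsog,ujg] add [lmwxn] -> 6 lines: fub kje lmwxn slm rym llnvp
Hunk 3: at line 1 remove [lmwxn,slm] add [ckkn] -> 5 lines: fub kje ckkn rym llnvp
Hunk 4: at line 1 remove [ckkn] add [zcw,hiin,rnyd] -> 7 lines: fub kje zcw hiin rnyd rym llnvp
Hunk 5: at line 2 remove [zcw] add [ajq] -> 7 lines: fub kje ajq hiin rnyd rym llnvp
Hunk 6: at line 4 remove [rnyd,rym] add [pmwv,vbsx,ejg] -> 8 lines: fub kje ajq hiin pmwv vbsx ejg llnvp
Final line count: 8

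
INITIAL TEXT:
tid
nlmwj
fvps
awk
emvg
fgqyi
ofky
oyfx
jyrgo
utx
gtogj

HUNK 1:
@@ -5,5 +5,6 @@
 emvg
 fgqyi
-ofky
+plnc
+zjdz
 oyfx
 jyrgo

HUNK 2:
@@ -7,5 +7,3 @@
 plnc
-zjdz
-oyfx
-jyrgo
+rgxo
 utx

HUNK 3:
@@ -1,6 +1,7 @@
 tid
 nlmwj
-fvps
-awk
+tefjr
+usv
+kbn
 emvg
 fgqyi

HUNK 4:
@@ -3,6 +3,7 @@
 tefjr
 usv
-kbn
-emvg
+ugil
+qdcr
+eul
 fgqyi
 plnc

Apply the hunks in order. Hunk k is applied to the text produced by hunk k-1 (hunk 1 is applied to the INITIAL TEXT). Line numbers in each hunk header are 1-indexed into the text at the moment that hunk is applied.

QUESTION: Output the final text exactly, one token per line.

Answer: tid
nlmwj
tefjr
usv
ugil
qdcr
eul
fgqyi
plnc
rgxo
utx
gtogj

Derivation:
Hunk 1: at line 5 remove [ofky] add [plnc,zjdz] -> 12 lines: tid nlmwj fvps awk emvg fgqyi plnc zjdz oyfx jyrgo utx gtogj
Hunk 2: at line 7 remove [zjdz,oyfx,jyrgo] add [rgxo] -> 10 lines: tid nlmwj fvps awk emvg fgqyi plnc rgxo utx gtogj
Hunk 3: at line 1 remove [fvps,awk] add [tefjr,usv,kbn] -> 11 lines: tid nlmwj tefjr usv kbn emvg fgqyi plnc rgxo utx gtogj
Hunk 4: at line 3 remove [kbn,emvg] add [ugil,qdcr,eul] -> 12 lines: tid nlmwj tefjr usv ugil qdcr eul fgqyi plnc rgxo utx gtogj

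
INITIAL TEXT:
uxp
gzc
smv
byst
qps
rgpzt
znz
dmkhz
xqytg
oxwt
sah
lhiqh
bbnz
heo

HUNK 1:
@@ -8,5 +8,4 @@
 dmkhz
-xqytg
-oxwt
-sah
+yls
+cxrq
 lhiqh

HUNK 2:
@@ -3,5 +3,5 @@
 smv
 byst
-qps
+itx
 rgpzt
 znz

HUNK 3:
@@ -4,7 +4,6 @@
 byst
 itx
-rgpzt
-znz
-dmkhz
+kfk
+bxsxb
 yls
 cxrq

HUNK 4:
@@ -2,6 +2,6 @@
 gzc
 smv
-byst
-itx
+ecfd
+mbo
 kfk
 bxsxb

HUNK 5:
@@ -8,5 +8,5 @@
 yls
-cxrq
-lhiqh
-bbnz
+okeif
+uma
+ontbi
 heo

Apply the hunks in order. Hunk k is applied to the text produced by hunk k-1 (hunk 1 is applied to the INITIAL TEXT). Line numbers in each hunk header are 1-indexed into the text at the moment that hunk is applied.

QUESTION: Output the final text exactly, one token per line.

Hunk 1: at line 8 remove [xqytg,oxwt,sah] add [yls,cxrq] -> 13 lines: uxp gzc smv byst qps rgpzt znz dmkhz yls cxrq lhiqh bbnz heo
Hunk 2: at line 3 remove [qps] add [itx] -> 13 lines: uxp gzc smv byst itx rgpzt znz dmkhz yls cxrq lhiqh bbnz heo
Hunk 3: at line 4 remove [rgpzt,znz,dmkhz] add [kfk,bxsxb] -> 12 lines: uxp gzc smv byst itx kfk bxsxb yls cxrq lhiqh bbnz heo
Hunk 4: at line 2 remove [byst,itx] add [ecfd,mbo] -> 12 lines: uxp gzc smv ecfd mbo kfk bxsxb yls cxrq lhiqh bbnz heo
Hunk 5: at line 8 remove [cxrq,lhiqh,bbnz] add [okeif,uma,ontbi] -> 12 lines: uxp gzc smv ecfd mbo kfk bxsxb yls okeif uma ontbi heo

Answer: uxp
gzc
smv
ecfd
mbo
kfk
bxsxb
yls
okeif
uma
ontbi
heo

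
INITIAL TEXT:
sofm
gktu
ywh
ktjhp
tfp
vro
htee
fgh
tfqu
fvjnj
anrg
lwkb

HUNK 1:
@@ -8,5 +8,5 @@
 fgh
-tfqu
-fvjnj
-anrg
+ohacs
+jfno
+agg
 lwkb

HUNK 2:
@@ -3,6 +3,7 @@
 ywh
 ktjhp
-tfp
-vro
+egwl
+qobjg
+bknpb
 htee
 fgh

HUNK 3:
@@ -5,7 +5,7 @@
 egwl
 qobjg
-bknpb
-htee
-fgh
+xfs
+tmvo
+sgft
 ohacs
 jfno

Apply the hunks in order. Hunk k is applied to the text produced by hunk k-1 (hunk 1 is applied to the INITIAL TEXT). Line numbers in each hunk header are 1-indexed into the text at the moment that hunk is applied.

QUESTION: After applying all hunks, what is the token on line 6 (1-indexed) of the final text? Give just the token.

Hunk 1: at line 8 remove [tfqu,fvjnj,anrg] add [ohacs,jfno,agg] -> 12 lines: sofm gktu ywh ktjhp tfp vro htee fgh ohacs jfno agg lwkb
Hunk 2: at line 3 remove [tfp,vro] add [egwl,qobjg,bknpb] -> 13 lines: sofm gktu ywh ktjhp egwl qobjg bknpb htee fgh ohacs jfno agg lwkb
Hunk 3: at line 5 remove [bknpb,htee,fgh] add [xfs,tmvo,sgft] -> 13 lines: sofm gktu ywh ktjhp egwl qobjg xfs tmvo sgft ohacs jfno agg lwkb
Final line 6: qobjg

Answer: qobjg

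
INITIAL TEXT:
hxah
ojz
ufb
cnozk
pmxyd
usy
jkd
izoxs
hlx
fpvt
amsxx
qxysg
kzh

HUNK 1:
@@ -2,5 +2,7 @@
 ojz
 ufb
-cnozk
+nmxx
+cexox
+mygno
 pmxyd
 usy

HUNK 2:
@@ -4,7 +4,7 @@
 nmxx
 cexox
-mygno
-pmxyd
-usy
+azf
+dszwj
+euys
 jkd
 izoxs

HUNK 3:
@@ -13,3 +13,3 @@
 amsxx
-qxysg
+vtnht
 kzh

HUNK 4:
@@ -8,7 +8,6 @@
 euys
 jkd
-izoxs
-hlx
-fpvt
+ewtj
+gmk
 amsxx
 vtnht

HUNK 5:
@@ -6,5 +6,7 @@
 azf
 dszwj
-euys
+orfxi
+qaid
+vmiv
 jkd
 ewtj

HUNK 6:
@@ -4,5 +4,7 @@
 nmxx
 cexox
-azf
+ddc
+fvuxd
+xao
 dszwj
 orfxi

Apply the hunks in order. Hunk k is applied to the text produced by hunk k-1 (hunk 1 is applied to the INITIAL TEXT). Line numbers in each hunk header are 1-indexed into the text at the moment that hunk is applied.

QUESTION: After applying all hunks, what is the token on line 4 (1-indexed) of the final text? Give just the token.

Answer: nmxx

Derivation:
Hunk 1: at line 2 remove [cnozk] add [nmxx,cexox,mygno] -> 15 lines: hxah ojz ufb nmxx cexox mygno pmxyd usy jkd izoxs hlx fpvt amsxx qxysg kzh
Hunk 2: at line 4 remove [mygno,pmxyd,usy] add [azf,dszwj,euys] -> 15 lines: hxah ojz ufb nmxx cexox azf dszwj euys jkd izoxs hlx fpvt amsxx qxysg kzh
Hunk 3: at line 13 remove [qxysg] add [vtnht] -> 15 lines: hxah ojz ufb nmxx cexox azf dszwj euys jkd izoxs hlx fpvt amsxx vtnht kzh
Hunk 4: at line 8 remove [izoxs,hlx,fpvt] add [ewtj,gmk] -> 14 lines: hxah ojz ufb nmxx cexox azf dszwj euys jkd ewtj gmk amsxx vtnht kzh
Hunk 5: at line 6 remove [euys] add [orfxi,qaid,vmiv] -> 16 lines: hxah ojz ufb nmxx cexox azf dszwj orfxi qaid vmiv jkd ewtj gmk amsxx vtnht kzh
Hunk 6: at line 4 remove [azf] add [ddc,fvuxd,xao] -> 18 lines: hxah ojz ufb nmxx cexox ddc fvuxd xao dszwj orfxi qaid vmiv jkd ewtj gmk amsxx vtnht kzh
Final line 4: nmxx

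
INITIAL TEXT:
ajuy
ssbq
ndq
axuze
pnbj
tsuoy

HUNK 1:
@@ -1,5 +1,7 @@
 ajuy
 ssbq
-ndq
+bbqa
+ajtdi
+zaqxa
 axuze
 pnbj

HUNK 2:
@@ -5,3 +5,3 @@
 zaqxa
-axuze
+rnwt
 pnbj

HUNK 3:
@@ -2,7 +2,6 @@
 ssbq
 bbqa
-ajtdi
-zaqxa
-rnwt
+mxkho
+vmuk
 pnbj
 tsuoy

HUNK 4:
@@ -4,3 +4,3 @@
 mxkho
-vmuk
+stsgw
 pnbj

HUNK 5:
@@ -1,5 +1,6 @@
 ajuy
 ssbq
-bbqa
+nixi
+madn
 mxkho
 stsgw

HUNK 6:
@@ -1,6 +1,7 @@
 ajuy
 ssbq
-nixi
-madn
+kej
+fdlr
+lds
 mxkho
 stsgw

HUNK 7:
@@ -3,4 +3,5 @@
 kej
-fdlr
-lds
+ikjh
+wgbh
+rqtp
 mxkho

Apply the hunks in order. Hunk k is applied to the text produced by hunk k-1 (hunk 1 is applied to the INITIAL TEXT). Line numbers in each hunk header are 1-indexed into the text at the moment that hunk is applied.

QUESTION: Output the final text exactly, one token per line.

Hunk 1: at line 1 remove [ndq] add [bbqa,ajtdi,zaqxa] -> 8 lines: ajuy ssbq bbqa ajtdi zaqxa axuze pnbj tsuoy
Hunk 2: at line 5 remove [axuze] add [rnwt] -> 8 lines: ajuy ssbq bbqa ajtdi zaqxa rnwt pnbj tsuoy
Hunk 3: at line 2 remove [ajtdi,zaqxa,rnwt] add [mxkho,vmuk] -> 7 lines: ajuy ssbq bbqa mxkho vmuk pnbj tsuoy
Hunk 4: at line 4 remove [vmuk] add [stsgw] -> 7 lines: ajuy ssbq bbqa mxkho stsgw pnbj tsuoy
Hunk 5: at line 1 remove [bbqa] add [nixi,madn] -> 8 lines: ajuy ssbq nixi madn mxkho stsgw pnbj tsuoy
Hunk 6: at line 1 remove [nixi,madn] add [kej,fdlr,lds] -> 9 lines: ajuy ssbq kej fdlr lds mxkho stsgw pnbj tsuoy
Hunk 7: at line 3 remove [fdlr,lds] add [ikjh,wgbh,rqtp] -> 10 lines: ajuy ssbq kej ikjh wgbh rqtp mxkho stsgw pnbj tsuoy

Answer: ajuy
ssbq
kej
ikjh
wgbh
rqtp
mxkho
stsgw
pnbj
tsuoy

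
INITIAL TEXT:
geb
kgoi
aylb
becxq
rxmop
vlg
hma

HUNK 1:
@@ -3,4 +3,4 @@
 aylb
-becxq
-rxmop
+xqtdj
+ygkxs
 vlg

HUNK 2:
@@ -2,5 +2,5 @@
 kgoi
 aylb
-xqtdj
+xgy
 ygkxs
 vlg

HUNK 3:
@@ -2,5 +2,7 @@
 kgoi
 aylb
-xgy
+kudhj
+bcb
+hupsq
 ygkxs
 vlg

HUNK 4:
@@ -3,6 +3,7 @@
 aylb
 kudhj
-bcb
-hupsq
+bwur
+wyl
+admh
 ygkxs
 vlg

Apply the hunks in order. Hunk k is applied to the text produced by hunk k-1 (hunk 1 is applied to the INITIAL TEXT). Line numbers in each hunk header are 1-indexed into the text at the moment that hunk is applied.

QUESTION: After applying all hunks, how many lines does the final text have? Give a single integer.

Hunk 1: at line 3 remove [becxq,rxmop] add [xqtdj,ygkxs] -> 7 lines: geb kgoi aylb xqtdj ygkxs vlg hma
Hunk 2: at line 2 remove [xqtdj] add [xgy] -> 7 lines: geb kgoi aylb xgy ygkxs vlg hma
Hunk 3: at line 2 remove [xgy] add [kudhj,bcb,hupsq] -> 9 lines: geb kgoi aylb kudhj bcb hupsq ygkxs vlg hma
Hunk 4: at line 3 remove [bcb,hupsq] add [bwur,wyl,admh] -> 10 lines: geb kgoi aylb kudhj bwur wyl admh ygkxs vlg hma
Final line count: 10

Answer: 10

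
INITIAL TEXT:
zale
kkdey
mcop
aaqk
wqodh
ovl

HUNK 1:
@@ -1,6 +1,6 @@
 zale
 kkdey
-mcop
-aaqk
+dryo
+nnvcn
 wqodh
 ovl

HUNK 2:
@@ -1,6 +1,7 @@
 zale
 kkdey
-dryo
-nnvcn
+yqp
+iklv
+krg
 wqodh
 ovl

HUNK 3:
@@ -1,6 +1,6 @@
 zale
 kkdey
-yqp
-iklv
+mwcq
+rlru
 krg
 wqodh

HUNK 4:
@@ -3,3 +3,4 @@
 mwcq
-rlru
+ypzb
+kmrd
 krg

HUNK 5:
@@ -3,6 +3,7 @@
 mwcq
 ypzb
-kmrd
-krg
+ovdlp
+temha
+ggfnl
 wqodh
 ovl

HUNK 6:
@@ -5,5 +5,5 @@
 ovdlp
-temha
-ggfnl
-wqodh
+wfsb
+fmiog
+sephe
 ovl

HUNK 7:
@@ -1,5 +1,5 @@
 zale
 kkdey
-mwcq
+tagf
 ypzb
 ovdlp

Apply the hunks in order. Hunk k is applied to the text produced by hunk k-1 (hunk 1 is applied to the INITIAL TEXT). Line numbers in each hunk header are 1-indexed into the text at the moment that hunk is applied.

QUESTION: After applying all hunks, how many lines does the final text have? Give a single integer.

Hunk 1: at line 1 remove [mcop,aaqk] add [dryo,nnvcn] -> 6 lines: zale kkdey dryo nnvcn wqodh ovl
Hunk 2: at line 1 remove [dryo,nnvcn] add [yqp,iklv,krg] -> 7 lines: zale kkdey yqp iklv krg wqodh ovl
Hunk 3: at line 1 remove [yqp,iklv] add [mwcq,rlru] -> 7 lines: zale kkdey mwcq rlru krg wqodh ovl
Hunk 4: at line 3 remove [rlru] add [ypzb,kmrd] -> 8 lines: zale kkdey mwcq ypzb kmrd krg wqodh ovl
Hunk 5: at line 3 remove [kmrd,krg] add [ovdlp,temha,ggfnl] -> 9 lines: zale kkdey mwcq ypzb ovdlp temha ggfnl wqodh ovl
Hunk 6: at line 5 remove [temha,ggfnl,wqodh] add [wfsb,fmiog,sephe] -> 9 lines: zale kkdey mwcq ypzb ovdlp wfsb fmiog sephe ovl
Hunk 7: at line 1 remove [mwcq] add [tagf] -> 9 lines: zale kkdey tagf ypzb ovdlp wfsb fmiog sephe ovl
Final line count: 9

Answer: 9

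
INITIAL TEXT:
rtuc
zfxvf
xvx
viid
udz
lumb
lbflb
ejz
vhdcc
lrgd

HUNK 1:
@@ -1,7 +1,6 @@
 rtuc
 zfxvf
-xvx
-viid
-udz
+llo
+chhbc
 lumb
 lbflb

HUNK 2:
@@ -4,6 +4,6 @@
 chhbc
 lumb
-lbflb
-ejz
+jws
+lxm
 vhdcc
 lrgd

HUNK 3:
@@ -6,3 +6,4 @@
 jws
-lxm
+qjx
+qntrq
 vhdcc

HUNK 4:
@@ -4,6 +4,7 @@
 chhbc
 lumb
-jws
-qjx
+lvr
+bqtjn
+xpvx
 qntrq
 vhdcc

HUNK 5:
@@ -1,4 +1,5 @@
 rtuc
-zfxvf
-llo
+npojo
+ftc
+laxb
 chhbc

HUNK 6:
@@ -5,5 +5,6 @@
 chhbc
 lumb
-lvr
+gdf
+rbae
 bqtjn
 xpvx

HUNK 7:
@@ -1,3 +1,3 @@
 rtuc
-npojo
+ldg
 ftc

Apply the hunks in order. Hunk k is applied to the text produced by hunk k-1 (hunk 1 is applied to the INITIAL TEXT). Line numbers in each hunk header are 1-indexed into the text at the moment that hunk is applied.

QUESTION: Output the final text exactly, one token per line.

Hunk 1: at line 1 remove [xvx,viid,udz] add [llo,chhbc] -> 9 lines: rtuc zfxvf llo chhbc lumb lbflb ejz vhdcc lrgd
Hunk 2: at line 4 remove [lbflb,ejz] add [jws,lxm] -> 9 lines: rtuc zfxvf llo chhbc lumb jws lxm vhdcc lrgd
Hunk 3: at line 6 remove [lxm] add [qjx,qntrq] -> 10 lines: rtuc zfxvf llo chhbc lumb jws qjx qntrq vhdcc lrgd
Hunk 4: at line 4 remove [jws,qjx] add [lvr,bqtjn,xpvx] -> 11 lines: rtuc zfxvf llo chhbc lumb lvr bqtjn xpvx qntrq vhdcc lrgd
Hunk 5: at line 1 remove [zfxvf,llo] add [npojo,ftc,laxb] -> 12 lines: rtuc npojo ftc laxb chhbc lumb lvr bqtjn xpvx qntrq vhdcc lrgd
Hunk 6: at line 5 remove [lvr] add [gdf,rbae] -> 13 lines: rtuc npojo ftc laxb chhbc lumb gdf rbae bqtjn xpvx qntrq vhdcc lrgd
Hunk 7: at line 1 remove [npojo] add [ldg] -> 13 lines: rtuc ldg ftc laxb chhbc lumb gdf rbae bqtjn xpvx qntrq vhdcc lrgd

Answer: rtuc
ldg
ftc
laxb
chhbc
lumb
gdf
rbae
bqtjn
xpvx
qntrq
vhdcc
lrgd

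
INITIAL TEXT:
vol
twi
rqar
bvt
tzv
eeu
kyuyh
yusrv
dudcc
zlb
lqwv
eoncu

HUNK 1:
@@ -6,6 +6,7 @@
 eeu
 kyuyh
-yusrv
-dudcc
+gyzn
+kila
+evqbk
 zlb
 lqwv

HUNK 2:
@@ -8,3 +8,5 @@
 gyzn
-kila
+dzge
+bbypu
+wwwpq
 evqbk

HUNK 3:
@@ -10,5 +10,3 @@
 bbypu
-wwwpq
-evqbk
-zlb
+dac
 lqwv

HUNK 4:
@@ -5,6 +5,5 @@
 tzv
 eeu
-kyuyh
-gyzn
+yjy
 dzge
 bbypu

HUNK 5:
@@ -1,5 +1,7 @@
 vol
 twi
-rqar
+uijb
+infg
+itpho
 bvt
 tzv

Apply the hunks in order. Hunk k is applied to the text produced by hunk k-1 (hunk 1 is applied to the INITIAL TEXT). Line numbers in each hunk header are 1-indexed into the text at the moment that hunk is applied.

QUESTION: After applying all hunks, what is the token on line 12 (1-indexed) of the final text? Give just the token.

Answer: dac

Derivation:
Hunk 1: at line 6 remove [yusrv,dudcc] add [gyzn,kila,evqbk] -> 13 lines: vol twi rqar bvt tzv eeu kyuyh gyzn kila evqbk zlb lqwv eoncu
Hunk 2: at line 8 remove [kila] add [dzge,bbypu,wwwpq] -> 15 lines: vol twi rqar bvt tzv eeu kyuyh gyzn dzge bbypu wwwpq evqbk zlb lqwv eoncu
Hunk 3: at line 10 remove [wwwpq,evqbk,zlb] add [dac] -> 13 lines: vol twi rqar bvt tzv eeu kyuyh gyzn dzge bbypu dac lqwv eoncu
Hunk 4: at line 5 remove [kyuyh,gyzn] add [yjy] -> 12 lines: vol twi rqar bvt tzv eeu yjy dzge bbypu dac lqwv eoncu
Hunk 5: at line 1 remove [rqar] add [uijb,infg,itpho] -> 14 lines: vol twi uijb infg itpho bvt tzv eeu yjy dzge bbypu dac lqwv eoncu
Final line 12: dac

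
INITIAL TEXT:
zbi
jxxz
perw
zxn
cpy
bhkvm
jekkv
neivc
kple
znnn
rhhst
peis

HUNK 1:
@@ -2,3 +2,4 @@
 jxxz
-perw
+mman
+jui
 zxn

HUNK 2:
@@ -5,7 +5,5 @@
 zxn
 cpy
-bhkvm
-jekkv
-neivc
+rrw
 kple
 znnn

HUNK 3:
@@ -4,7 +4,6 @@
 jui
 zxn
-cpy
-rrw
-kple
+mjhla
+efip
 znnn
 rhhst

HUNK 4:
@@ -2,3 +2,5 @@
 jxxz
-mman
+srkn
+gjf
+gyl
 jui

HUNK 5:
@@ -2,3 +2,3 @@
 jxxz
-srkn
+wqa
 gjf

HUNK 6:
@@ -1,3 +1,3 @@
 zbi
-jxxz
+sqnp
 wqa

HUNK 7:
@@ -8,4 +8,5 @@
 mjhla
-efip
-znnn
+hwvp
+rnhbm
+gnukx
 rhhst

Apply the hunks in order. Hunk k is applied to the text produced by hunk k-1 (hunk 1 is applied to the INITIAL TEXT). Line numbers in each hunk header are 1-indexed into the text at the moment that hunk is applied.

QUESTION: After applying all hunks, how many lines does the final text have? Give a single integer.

Hunk 1: at line 2 remove [perw] add [mman,jui] -> 13 lines: zbi jxxz mman jui zxn cpy bhkvm jekkv neivc kple znnn rhhst peis
Hunk 2: at line 5 remove [bhkvm,jekkv,neivc] add [rrw] -> 11 lines: zbi jxxz mman jui zxn cpy rrw kple znnn rhhst peis
Hunk 3: at line 4 remove [cpy,rrw,kple] add [mjhla,efip] -> 10 lines: zbi jxxz mman jui zxn mjhla efip znnn rhhst peis
Hunk 4: at line 2 remove [mman] add [srkn,gjf,gyl] -> 12 lines: zbi jxxz srkn gjf gyl jui zxn mjhla efip znnn rhhst peis
Hunk 5: at line 2 remove [srkn] add [wqa] -> 12 lines: zbi jxxz wqa gjf gyl jui zxn mjhla efip znnn rhhst peis
Hunk 6: at line 1 remove [jxxz] add [sqnp] -> 12 lines: zbi sqnp wqa gjf gyl jui zxn mjhla efip znnn rhhst peis
Hunk 7: at line 8 remove [efip,znnn] add [hwvp,rnhbm,gnukx] -> 13 lines: zbi sqnp wqa gjf gyl jui zxn mjhla hwvp rnhbm gnukx rhhst peis
Final line count: 13

Answer: 13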